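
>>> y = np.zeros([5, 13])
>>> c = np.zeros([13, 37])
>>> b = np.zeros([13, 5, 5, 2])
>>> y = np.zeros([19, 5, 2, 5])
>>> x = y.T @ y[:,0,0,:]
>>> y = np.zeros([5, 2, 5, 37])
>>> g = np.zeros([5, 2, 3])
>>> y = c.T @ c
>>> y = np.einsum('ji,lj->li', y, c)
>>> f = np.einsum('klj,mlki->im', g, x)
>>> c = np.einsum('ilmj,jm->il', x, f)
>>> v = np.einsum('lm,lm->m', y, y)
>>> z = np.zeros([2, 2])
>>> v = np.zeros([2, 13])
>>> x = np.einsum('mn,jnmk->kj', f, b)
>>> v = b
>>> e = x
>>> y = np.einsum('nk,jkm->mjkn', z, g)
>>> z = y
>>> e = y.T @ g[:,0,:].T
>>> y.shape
(3, 5, 2, 2)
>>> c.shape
(5, 2)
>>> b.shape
(13, 5, 5, 2)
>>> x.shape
(2, 13)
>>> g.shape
(5, 2, 3)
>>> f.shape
(5, 5)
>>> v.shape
(13, 5, 5, 2)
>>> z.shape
(3, 5, 2, 2)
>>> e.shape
(2, 2, 5, 5)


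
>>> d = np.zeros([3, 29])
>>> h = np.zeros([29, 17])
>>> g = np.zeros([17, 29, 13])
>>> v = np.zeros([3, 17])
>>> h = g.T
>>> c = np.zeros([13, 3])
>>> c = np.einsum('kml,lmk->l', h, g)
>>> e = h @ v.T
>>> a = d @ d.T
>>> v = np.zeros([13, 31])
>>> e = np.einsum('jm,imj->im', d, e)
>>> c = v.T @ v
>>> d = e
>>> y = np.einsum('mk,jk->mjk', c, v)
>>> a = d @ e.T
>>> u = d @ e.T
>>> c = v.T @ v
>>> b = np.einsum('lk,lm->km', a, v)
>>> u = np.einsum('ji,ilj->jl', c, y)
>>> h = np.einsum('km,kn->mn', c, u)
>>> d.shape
(13, 29)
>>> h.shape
(31, 13)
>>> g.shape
(17, 29, 13)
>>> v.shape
(13, 31)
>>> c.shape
(31, 31)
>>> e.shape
(13, 29)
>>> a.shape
(13, 13)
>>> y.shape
(31, 13, 31)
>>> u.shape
(31, 13)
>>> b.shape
(13, 31)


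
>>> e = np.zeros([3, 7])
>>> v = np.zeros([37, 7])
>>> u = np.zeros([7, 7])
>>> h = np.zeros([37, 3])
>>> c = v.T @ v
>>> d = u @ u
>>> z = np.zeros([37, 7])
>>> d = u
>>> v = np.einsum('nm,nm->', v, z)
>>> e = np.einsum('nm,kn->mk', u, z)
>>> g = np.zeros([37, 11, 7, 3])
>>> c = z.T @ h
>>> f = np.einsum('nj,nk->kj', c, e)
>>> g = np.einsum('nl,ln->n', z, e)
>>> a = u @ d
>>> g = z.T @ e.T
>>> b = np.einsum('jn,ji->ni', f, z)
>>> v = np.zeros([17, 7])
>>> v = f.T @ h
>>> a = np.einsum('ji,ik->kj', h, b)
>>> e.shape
(7, 37)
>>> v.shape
(3, 3)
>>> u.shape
(7, 7)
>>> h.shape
(37, 3)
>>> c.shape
(7, 3)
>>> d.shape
(7, 7)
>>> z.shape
(37, 7)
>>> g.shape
(7, 7)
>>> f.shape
(37, 3)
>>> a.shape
(7, 37)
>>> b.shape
(3, 7)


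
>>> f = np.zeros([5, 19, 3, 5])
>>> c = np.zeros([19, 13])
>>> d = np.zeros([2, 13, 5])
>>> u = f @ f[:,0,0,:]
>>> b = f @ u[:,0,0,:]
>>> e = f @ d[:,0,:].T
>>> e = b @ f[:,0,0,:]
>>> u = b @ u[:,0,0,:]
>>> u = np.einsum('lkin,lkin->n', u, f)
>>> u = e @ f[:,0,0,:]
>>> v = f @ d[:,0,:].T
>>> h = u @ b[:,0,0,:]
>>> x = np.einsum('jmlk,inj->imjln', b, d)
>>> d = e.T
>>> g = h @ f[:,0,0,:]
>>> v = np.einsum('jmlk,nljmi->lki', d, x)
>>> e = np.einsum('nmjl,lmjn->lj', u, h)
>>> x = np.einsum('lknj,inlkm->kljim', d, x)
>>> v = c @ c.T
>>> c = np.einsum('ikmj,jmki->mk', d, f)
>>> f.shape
(5, 19, 3, 5)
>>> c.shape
(19, 3)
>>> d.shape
(5, 3, 19, 5)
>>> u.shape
(5, 19, 3, 5)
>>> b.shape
(5, 19, 3, 5)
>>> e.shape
(5, 3)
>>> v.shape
(19, 19)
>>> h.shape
(5, 19, 3, 5)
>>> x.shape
(3, 5, 5, 2, 13)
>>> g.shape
(5, 19, 3, 5)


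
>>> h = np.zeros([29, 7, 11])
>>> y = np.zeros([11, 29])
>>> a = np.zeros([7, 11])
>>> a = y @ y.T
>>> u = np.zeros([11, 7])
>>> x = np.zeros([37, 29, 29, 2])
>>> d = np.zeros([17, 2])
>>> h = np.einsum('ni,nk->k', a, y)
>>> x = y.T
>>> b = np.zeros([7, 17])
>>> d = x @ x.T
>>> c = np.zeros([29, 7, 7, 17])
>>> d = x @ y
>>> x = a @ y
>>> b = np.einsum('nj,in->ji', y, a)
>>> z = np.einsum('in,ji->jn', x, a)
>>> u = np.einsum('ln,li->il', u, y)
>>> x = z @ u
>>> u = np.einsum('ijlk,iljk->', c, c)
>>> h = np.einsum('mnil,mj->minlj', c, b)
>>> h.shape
(29, 7, 7, 17, 11)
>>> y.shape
(11, 29)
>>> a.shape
(11, 11)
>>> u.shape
()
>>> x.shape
(11, 11)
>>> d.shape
(29, 29)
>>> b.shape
(29, 11)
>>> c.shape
(29, 7, 7, 17)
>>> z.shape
(11, 29)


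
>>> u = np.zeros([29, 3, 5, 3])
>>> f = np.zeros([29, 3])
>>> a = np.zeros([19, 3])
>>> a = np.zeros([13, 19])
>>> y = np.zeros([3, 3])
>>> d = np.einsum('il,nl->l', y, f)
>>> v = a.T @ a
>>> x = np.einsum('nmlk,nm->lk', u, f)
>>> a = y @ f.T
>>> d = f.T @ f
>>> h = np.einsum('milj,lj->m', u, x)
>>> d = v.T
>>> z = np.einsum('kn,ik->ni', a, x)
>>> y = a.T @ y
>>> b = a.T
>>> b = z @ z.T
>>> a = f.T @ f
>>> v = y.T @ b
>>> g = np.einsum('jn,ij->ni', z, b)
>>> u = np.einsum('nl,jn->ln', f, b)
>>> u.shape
(3, 29)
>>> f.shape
(29, 3)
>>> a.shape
(3, 3)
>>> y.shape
(29, 3)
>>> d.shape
(19, 19)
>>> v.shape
(3, 29)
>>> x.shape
(5, 3)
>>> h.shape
(29,)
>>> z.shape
(29, 5)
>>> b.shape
(29, 29)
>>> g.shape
(5, 29)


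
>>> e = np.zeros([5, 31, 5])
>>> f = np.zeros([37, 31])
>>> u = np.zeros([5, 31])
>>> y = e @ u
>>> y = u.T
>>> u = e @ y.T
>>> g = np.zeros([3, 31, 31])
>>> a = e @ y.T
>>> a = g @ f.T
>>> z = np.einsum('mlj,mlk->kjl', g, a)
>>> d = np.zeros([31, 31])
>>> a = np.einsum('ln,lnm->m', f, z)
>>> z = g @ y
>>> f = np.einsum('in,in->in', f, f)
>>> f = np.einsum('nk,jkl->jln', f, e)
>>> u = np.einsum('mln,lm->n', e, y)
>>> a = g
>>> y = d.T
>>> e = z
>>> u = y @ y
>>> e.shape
(3, 31, 5)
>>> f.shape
(5, 5, 37)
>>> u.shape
(31, 31)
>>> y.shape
(31, 31)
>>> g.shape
(3, 31, 31)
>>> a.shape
(3, 31, 31)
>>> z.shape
(3, 31, 5)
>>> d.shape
(31, 31)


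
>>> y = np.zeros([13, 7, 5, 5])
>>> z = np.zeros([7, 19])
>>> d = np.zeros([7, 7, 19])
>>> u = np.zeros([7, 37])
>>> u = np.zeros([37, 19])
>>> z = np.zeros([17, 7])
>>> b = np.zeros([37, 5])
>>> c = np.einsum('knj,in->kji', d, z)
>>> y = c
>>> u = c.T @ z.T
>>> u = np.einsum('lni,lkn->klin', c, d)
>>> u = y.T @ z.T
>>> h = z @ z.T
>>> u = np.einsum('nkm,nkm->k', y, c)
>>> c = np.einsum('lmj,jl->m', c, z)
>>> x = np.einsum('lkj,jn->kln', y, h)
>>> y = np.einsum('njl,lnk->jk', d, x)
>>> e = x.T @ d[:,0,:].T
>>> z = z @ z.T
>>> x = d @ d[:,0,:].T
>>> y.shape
(7, 17)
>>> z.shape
(17, 17)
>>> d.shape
(7, 7, 19)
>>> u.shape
(19,)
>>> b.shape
(37, 5)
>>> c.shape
(19,)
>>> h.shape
(17, 17)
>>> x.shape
(7, 7, 7)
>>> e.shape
(17, 7, 7)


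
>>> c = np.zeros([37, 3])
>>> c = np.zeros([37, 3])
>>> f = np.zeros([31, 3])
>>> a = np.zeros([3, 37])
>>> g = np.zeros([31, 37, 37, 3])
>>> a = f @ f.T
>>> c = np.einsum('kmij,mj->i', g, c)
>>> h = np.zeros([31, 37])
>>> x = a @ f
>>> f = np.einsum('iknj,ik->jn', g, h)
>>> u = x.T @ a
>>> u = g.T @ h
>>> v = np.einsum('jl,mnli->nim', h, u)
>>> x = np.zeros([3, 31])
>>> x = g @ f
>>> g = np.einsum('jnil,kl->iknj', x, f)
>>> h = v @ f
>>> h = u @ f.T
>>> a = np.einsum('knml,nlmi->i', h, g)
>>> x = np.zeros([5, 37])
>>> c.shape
(37,)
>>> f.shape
(3, 37)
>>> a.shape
(31,)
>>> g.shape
(37, 3, 37, 31)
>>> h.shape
(3, 37, 37, 3)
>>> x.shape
(5, 37)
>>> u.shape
(3, 37, 37, 37)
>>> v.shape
(37, 37, 3)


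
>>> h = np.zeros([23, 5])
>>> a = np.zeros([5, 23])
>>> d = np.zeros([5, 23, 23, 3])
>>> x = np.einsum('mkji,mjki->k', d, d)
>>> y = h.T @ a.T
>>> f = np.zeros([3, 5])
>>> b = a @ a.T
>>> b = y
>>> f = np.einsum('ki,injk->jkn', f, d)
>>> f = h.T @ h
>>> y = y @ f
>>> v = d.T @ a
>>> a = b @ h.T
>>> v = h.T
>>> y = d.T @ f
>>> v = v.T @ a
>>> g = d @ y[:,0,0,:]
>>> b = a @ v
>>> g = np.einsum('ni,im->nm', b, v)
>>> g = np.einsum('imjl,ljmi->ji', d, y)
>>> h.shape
(23, 5)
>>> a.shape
(5, 23)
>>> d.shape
(5, 23, 23, 3)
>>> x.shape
(23,)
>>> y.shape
(3, 23, 23, 5)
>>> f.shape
(5, 5)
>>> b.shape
(5, 23)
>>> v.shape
(23, 23)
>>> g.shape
(23, 5)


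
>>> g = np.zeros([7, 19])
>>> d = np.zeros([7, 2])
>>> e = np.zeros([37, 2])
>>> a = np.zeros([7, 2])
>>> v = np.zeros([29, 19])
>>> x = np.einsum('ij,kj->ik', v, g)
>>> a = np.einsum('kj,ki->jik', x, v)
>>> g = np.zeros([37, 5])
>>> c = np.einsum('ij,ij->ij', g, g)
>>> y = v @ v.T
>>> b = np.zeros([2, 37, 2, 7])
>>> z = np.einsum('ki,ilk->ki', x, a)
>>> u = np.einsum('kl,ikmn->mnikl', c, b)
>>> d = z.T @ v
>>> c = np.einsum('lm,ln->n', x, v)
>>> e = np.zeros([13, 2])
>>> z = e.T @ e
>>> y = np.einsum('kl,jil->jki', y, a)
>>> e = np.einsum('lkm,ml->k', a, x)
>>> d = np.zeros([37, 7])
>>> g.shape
(37, 5)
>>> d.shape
(37, 7)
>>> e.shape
(19,)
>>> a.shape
(7, 19, 29)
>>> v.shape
(29, 19)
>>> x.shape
(29, 7)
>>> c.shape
(19,)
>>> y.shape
(7, 29, 19)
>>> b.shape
(2, 37, 2, 7)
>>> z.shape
(2, 2)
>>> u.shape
(2, 7, 2, 37, 5)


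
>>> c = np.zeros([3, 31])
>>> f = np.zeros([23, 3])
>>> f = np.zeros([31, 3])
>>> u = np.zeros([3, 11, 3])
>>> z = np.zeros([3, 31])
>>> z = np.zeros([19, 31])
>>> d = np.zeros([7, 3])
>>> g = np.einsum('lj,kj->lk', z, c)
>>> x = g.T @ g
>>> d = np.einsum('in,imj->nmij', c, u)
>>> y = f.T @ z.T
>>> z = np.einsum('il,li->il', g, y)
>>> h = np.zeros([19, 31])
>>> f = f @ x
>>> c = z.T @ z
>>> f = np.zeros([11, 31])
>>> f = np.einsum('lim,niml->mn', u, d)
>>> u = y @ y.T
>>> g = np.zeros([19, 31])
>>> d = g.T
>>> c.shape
(3, 3)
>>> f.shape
(3, 31)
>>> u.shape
(3, 3)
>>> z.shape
(19, 3)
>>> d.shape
(31, 19)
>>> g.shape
(19, 31)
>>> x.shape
(3, 3)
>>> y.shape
(3, 19)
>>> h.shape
(19, 31)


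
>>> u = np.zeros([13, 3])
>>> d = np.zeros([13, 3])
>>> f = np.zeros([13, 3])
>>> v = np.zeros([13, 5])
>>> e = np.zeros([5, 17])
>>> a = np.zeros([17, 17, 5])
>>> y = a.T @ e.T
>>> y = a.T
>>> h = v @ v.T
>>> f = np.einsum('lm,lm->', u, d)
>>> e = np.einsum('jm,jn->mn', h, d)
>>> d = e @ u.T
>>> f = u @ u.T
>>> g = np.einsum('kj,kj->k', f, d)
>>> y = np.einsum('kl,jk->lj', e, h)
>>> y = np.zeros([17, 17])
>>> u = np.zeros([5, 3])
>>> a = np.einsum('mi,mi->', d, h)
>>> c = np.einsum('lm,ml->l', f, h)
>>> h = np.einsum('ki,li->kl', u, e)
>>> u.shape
(5, 3)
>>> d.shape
(13, 13)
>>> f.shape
(13, 13)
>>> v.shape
(13, 5)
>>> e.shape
(13, 3)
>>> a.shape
()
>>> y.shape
(17, 17)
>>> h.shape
(5, 13)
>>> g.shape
(13,)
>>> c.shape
(13,)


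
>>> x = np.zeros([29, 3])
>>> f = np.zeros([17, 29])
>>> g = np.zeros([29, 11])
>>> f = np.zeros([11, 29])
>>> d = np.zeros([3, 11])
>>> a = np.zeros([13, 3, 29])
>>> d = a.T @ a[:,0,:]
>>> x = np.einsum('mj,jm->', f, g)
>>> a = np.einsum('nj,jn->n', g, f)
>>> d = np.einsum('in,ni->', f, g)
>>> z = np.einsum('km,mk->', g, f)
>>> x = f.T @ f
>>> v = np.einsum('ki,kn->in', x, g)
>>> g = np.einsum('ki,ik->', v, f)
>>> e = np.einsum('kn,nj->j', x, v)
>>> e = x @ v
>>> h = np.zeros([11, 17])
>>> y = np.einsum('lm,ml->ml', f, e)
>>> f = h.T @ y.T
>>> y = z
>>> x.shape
(29, 29)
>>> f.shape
(17, 29)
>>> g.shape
()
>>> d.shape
()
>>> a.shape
(29,)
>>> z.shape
()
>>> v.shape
(29, 11)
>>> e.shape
(29, 11)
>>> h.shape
(11, 17)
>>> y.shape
()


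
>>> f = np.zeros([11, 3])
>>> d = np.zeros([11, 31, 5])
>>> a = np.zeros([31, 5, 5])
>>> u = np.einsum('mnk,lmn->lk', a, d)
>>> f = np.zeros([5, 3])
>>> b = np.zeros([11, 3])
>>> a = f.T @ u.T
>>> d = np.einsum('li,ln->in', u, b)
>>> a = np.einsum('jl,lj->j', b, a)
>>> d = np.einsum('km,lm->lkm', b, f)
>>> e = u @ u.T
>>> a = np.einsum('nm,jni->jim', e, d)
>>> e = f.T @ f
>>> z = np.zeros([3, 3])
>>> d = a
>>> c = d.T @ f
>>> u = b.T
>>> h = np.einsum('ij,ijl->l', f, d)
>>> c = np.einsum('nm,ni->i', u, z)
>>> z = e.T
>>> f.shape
(5, 3)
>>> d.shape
(5, 3, 11)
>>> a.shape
(5, 3, 11)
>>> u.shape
(3, 11)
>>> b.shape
(11, 3)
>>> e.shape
(3, 3)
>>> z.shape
(3, 3)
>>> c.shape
(3,)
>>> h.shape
(11,)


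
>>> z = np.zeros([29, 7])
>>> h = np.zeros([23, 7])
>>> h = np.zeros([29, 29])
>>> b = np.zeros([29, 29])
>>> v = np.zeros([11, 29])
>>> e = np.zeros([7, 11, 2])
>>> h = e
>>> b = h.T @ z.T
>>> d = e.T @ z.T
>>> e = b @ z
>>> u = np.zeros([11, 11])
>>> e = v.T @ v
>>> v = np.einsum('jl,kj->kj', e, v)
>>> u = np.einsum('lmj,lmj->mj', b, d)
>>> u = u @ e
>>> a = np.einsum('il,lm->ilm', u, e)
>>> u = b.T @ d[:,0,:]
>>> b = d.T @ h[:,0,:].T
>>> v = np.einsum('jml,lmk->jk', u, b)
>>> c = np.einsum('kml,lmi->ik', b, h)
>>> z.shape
(29, 7)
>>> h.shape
(7, 11, 2)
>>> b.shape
(29, 11, 7)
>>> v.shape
(29, 7)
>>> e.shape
(29, 29)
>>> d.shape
(2, 11, 29)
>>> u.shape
(29, 11, 29)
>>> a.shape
(11, 29, 29)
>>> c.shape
(2, 29)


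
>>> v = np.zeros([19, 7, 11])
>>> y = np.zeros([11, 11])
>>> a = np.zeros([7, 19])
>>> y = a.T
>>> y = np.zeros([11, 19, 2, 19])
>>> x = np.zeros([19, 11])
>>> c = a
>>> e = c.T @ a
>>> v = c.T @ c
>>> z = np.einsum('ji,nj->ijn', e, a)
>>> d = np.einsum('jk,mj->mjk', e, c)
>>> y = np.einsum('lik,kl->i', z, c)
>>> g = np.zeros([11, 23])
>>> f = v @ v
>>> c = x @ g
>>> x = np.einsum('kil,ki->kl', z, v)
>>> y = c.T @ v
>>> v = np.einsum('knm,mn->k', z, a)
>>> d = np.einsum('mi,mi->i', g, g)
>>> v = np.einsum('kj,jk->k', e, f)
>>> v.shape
(19,)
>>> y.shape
(23, 19)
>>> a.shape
(7, 19)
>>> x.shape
(19, 7)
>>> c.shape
(19, 23)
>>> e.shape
(19, 19)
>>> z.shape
(19, 19, 7)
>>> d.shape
(23,)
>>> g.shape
(11, 23)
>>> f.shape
(19, 19)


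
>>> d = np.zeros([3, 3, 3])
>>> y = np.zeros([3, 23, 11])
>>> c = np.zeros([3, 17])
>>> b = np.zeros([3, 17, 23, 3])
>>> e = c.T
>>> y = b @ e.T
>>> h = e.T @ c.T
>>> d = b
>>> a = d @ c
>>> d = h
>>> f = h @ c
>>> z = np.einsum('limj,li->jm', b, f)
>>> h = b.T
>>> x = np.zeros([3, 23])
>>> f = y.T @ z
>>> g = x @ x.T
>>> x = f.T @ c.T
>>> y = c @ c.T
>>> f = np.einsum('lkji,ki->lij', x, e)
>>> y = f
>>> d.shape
(3, 3)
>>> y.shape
(23, 3, 23)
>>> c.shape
(3, 17)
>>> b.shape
(3, 17, 23, 3)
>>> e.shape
(17, 3)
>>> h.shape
(3, 23, 17, 3)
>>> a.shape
(3, 17, 23, 17)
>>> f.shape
(23, 3, 23)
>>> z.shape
(3, 23)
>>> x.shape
(23, 17, 23, 3)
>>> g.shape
(3, 3)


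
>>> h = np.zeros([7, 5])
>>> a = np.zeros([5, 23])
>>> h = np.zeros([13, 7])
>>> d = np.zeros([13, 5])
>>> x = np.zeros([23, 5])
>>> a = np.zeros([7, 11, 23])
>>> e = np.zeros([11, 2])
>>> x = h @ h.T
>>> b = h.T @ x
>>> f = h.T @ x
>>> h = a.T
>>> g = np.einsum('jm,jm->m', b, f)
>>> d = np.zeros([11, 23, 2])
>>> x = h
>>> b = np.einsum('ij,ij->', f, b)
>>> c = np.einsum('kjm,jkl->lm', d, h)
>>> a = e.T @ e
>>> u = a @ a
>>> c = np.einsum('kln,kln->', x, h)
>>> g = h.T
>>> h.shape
(23, 11, 7)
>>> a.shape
(2, 2)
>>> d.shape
(11, 23, 2)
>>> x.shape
(23, 11, 7)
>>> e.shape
(11, 2)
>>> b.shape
()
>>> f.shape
(7, 13)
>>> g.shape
(7, 11, 23)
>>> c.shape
()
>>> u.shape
(2, 2)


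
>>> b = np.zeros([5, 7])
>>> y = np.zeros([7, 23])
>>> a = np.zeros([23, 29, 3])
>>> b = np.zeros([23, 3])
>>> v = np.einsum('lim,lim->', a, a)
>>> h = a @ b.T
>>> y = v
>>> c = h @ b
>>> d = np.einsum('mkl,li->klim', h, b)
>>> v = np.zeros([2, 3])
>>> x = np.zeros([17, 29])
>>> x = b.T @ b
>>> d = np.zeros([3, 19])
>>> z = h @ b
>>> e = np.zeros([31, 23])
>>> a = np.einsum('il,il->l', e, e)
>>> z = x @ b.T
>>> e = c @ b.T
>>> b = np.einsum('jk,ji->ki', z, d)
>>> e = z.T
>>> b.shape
(23, 19)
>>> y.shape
()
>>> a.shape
(23,)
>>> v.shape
(2, 3)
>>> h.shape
(23, 29, 23)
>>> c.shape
(23, 29, 3)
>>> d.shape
(3, 19)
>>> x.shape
(3, 3)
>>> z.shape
(3, 23)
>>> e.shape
(23, 3)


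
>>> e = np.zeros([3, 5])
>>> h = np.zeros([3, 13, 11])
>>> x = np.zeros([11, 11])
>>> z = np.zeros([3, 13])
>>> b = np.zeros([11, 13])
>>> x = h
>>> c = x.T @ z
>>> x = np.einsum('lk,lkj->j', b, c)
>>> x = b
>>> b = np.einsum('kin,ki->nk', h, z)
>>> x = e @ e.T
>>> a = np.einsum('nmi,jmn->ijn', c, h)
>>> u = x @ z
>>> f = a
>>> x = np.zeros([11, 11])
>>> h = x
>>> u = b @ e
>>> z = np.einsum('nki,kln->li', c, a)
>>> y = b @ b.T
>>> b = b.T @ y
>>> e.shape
(3, 5)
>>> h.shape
(11, 11)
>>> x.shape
(11, 11)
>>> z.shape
(3, 13)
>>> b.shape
(3, 11)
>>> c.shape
(11, 13, 13)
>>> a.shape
(13, 3, 11)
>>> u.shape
(11, 5)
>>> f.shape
(13, 3, 11)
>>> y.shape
(11, 11)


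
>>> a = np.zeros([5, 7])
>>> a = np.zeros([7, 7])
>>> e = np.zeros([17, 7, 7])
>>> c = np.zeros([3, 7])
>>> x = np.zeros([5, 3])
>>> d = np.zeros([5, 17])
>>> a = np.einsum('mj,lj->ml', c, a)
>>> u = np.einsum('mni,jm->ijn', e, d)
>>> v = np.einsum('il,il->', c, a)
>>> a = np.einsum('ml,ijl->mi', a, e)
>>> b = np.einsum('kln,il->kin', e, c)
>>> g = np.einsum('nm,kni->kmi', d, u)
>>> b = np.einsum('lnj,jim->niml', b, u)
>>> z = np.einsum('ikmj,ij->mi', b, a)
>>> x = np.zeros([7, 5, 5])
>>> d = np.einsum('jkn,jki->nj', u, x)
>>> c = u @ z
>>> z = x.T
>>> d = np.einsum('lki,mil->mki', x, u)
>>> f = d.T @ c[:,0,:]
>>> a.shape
(3, 17)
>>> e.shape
(17, 7, 7)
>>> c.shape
(7, 5, 3)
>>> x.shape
(7, 5, 5)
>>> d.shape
(7, 5, 5)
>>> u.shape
(7, 5, 7)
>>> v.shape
()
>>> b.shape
(3, 5, 7, 17)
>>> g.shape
(7, 17, 7)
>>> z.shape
(5, 5, 7)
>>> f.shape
(5, 5, 3)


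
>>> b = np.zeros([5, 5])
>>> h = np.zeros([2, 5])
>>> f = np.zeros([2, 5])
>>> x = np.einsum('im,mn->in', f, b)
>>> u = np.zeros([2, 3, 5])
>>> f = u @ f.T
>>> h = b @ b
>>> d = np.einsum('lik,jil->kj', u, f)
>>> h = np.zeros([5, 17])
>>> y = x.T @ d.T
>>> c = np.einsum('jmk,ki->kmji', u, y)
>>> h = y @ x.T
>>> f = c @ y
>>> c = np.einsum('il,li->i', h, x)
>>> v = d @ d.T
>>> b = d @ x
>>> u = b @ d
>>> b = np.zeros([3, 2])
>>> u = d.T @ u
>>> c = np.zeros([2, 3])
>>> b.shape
(3, 2)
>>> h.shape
(5, 2)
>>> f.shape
(5, 3, 2, 5)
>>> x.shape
(2, 5)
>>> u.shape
(2, 2)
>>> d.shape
(5, 2)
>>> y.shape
(5, 5)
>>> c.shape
(2, 3)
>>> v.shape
(5, 5)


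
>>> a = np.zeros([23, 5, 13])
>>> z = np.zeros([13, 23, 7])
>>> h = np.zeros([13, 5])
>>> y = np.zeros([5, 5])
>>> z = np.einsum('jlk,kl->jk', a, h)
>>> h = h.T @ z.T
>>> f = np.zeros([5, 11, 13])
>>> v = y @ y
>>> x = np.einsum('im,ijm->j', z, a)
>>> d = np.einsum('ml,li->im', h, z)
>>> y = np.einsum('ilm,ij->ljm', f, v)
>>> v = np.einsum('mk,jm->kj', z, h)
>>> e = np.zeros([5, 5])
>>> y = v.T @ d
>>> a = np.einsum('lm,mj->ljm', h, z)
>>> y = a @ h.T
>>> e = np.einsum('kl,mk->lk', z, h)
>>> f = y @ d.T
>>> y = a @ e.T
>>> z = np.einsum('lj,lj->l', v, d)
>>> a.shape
(5, 13, 23)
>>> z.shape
(13,)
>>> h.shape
(5, 23)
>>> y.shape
(5, 13, 13)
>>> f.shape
(5, 13, 13)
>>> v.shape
(13, 5)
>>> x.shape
(5,)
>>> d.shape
(13, 5)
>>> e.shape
(13, 23)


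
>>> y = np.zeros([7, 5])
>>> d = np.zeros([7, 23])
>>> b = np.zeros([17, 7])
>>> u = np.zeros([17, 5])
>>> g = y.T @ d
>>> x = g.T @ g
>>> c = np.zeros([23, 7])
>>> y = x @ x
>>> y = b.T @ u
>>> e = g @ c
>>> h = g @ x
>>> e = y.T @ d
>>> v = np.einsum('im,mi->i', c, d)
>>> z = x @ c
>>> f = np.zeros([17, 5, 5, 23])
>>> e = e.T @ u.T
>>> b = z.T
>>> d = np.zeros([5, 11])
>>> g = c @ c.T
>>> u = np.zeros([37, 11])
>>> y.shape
(7, 5)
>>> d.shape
(5, 11)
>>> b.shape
(7, 23)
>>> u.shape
(37, 11)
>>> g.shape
(23, 23)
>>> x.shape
(23, 23)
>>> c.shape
(23, 7)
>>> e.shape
(23, 17)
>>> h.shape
(5, 23)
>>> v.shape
(23,)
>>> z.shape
(23, 7)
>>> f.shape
(17, 5, 5, 23)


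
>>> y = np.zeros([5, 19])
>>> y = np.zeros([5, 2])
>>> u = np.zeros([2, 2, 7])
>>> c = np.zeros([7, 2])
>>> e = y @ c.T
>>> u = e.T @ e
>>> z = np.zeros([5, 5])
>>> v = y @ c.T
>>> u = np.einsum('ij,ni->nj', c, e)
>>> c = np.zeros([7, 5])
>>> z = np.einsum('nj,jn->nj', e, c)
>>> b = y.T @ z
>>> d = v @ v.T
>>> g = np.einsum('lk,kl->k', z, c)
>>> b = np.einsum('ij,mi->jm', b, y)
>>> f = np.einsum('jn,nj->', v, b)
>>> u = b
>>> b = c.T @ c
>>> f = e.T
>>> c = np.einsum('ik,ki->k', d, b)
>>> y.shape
(5, 2)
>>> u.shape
(7, 5)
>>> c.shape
(5,)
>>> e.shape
(5, 7)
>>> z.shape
(5, 7)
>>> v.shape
(5, 7)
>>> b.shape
(5, 5)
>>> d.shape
(5, 5)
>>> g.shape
(7,)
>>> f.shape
(7, 5)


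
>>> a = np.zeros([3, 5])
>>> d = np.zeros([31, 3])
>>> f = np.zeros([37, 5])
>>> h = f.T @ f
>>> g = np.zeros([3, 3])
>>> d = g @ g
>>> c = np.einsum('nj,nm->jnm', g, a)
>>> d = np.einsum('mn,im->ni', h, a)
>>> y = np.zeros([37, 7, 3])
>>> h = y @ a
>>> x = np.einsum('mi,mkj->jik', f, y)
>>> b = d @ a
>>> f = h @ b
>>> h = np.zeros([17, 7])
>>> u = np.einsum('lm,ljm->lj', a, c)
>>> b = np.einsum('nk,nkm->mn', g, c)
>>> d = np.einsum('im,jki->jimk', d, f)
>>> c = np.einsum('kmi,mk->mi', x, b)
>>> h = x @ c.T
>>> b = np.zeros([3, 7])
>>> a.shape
(3, 5)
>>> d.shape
(37, 5, 3, 7)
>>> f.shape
(37, 7, 5)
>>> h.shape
(3, 5, 5)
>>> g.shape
(3, 3)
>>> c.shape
(5, 7)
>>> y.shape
(37, 7, 3)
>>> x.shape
(3, 5, 7)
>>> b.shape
(3, 7)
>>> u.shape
(3, 3)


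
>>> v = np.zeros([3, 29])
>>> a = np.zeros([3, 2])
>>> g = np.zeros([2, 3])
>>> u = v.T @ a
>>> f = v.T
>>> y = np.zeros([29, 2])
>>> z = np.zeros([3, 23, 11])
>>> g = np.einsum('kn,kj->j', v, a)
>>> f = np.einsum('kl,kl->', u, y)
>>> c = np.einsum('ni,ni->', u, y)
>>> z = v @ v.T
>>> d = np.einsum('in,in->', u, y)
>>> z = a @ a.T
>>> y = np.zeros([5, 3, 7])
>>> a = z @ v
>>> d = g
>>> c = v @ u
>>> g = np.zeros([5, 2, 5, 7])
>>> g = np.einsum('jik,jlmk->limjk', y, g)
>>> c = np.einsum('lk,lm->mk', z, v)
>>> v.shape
(3, 29)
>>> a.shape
(3, 29)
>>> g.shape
(2, 3, 5, 5, 7)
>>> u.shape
(29, 2)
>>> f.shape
()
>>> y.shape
(5, 3, 7)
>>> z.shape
(3, 3)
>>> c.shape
(29, 3)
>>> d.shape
(2,)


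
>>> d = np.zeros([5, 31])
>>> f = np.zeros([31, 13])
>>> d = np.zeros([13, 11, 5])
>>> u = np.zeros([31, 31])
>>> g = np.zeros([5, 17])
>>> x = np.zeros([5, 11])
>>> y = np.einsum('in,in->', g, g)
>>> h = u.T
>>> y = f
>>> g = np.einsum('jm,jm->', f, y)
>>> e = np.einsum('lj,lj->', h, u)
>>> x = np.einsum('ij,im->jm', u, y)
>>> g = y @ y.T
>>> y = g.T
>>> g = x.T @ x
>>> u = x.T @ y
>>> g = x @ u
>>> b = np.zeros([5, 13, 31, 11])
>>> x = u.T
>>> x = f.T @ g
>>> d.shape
(13, 11, 5)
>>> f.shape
(31, 13)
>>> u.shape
(13, 31)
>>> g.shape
(31, 31)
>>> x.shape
(13, 31)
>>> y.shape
(31, 31)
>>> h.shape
(31, 31)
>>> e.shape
()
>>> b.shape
(5, 13, 31, 11)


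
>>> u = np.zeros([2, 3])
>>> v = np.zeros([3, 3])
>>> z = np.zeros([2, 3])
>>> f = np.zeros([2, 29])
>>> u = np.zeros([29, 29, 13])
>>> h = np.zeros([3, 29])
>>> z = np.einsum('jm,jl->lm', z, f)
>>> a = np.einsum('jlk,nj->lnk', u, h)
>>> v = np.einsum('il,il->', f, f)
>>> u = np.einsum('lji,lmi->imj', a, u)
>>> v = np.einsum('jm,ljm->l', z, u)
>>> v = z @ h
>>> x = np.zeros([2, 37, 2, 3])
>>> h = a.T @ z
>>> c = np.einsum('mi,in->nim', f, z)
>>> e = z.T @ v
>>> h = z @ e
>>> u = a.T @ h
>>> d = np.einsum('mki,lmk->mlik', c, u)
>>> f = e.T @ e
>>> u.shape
(13, 3, 29)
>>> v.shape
(29, 29)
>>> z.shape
(29, 3)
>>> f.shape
(29, 29)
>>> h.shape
(29, 29)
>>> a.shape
(29, 3, 13)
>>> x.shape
(2, 37, 2, 3)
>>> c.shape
(3, 29, 2)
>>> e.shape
(3, 29)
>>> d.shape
(3, 13, 2, 29)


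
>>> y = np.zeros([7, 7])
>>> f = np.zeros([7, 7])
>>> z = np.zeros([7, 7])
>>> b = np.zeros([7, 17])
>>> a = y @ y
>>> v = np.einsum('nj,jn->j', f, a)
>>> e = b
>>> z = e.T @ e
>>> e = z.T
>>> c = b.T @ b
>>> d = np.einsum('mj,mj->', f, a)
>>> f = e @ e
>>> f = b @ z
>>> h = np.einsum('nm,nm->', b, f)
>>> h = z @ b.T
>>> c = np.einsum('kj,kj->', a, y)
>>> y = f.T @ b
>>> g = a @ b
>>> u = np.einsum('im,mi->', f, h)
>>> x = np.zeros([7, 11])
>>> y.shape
(17, 17)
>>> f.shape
(7, 17)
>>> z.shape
(17, 17)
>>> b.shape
(7, 17)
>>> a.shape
(7, 7)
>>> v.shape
(7,)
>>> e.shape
(17, 17)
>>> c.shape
()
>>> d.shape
()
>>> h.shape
(17, 7)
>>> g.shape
(7, 17)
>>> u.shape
()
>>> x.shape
(7, 11)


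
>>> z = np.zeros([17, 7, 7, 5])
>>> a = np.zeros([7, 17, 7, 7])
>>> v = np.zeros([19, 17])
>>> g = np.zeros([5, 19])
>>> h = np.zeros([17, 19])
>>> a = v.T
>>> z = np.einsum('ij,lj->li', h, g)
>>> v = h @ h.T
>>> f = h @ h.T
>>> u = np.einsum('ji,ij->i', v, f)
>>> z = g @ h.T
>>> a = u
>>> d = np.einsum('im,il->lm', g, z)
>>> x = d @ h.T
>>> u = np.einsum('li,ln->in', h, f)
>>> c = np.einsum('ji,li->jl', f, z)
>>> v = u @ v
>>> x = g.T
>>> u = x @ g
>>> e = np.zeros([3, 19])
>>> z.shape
(5, 17)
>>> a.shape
(17,)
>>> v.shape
(19, 17)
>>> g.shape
(5, 19)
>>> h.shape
(17, 19)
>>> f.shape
(17, 17)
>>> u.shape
(19, 19)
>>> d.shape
(17, 19)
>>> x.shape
(19, 5)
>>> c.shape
(17, 5)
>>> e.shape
(3, 19)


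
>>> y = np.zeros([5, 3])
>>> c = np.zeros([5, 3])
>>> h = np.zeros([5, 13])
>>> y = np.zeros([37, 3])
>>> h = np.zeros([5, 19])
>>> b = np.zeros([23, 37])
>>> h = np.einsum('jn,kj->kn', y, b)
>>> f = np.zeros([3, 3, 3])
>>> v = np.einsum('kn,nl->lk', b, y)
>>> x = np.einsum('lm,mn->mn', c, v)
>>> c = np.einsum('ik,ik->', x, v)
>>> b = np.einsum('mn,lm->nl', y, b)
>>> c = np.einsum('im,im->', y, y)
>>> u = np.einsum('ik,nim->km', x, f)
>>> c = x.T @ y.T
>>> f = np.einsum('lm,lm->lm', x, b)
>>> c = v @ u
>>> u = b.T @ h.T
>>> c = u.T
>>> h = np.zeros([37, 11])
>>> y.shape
(37, 3)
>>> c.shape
(23, 23)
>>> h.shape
(37, 11)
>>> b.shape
(3, 23)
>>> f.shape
(3, 23)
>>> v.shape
(3, 23)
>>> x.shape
(3, 23)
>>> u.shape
(23, 23)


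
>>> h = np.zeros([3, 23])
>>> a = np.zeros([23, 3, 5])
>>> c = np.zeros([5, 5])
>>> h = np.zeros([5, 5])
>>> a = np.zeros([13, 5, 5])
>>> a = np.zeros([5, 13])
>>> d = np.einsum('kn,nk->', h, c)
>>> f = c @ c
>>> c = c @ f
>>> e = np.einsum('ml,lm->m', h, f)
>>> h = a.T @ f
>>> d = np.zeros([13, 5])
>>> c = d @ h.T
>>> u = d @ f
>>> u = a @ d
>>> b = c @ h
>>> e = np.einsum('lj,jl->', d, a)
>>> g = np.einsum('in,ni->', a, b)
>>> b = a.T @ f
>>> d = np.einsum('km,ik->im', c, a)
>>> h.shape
(13, 5)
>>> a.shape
(5, 13)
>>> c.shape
(13, 13)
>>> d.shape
(5, 13)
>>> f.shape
(5, 5)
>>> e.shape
()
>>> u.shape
(5, 5)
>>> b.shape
(13, 5)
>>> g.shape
()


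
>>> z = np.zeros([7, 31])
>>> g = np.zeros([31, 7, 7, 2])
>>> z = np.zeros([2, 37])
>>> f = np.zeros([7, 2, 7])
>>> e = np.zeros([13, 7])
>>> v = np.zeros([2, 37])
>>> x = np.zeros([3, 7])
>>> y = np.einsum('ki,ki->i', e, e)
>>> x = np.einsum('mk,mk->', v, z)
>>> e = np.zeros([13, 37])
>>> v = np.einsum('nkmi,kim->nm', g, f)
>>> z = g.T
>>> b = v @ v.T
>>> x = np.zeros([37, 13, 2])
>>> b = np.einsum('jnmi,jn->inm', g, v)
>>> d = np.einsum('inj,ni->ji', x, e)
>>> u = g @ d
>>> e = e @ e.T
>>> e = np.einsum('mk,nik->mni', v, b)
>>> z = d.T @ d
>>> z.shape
(37, 37)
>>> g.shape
(31, 7, 7, 2)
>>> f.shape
(7, 2, 7)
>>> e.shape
(31, 2, 7)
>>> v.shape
(31, 7)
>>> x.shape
(37, 13, 2)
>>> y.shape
(7,)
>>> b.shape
(2, 7, 7)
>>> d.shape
(2, 37)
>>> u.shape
(31, 7, 7, 37)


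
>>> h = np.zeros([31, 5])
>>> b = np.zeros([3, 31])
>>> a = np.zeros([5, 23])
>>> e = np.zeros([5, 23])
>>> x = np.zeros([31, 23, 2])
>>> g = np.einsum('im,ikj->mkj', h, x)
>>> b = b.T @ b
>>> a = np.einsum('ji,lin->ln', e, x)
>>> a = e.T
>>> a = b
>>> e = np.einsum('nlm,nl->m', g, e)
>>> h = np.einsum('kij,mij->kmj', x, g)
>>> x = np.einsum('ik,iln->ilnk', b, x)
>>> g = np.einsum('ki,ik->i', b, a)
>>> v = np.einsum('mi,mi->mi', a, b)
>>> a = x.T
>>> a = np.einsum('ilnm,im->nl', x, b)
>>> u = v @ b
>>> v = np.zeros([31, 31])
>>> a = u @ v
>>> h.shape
(31, 5, 2)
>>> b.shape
(31, 31)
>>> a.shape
(31, 31)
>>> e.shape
(2,)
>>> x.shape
(31, 23, 2, 31)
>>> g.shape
(31,)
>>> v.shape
(31, 31)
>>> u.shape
(31, 31)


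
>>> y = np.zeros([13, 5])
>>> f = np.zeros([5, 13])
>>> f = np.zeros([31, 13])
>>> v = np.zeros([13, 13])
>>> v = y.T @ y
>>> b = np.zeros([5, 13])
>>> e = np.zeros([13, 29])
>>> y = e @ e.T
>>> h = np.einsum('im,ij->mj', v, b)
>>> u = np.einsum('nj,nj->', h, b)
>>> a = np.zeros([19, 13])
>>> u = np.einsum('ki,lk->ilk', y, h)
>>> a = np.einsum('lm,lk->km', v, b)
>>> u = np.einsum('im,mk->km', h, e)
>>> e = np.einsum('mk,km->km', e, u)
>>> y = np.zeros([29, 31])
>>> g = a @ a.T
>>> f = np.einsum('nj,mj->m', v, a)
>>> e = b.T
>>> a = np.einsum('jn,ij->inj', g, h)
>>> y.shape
(29, 31)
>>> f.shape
(13,)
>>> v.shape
(5, 5)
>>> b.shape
(5, 13)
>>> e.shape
(13, 5)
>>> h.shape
(5, 13)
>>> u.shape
(29, 13)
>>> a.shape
(5, 13, 13)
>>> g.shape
(13, 13)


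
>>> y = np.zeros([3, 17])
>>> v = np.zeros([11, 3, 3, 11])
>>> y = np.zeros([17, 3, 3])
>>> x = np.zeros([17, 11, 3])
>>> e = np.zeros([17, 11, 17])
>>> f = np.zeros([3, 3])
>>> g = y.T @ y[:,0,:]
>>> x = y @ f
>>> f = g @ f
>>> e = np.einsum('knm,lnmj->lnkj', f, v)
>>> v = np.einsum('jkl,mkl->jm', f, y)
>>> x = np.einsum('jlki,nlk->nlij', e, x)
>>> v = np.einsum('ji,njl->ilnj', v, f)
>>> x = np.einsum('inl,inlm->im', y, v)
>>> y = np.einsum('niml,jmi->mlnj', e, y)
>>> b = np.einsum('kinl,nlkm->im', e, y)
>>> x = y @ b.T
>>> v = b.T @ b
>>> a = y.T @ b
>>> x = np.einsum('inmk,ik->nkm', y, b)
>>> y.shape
(3, 11, 11, 17)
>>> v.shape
(17, 17)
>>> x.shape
(11, 17, 11)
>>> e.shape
(11, 3, 3, 11)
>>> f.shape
(3, 3, 3)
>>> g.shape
(3, 3, 3)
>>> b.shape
(3, 17)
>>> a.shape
(17, 11, 11, 17)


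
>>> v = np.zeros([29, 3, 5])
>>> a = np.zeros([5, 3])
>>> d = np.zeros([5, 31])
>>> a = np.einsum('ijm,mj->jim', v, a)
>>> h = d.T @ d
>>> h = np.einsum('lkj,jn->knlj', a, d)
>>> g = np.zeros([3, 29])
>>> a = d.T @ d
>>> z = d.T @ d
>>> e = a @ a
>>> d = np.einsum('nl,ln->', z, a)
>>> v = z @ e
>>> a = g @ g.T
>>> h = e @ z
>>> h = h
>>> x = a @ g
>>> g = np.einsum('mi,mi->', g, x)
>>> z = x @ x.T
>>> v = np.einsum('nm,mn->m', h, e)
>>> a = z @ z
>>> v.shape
(31,)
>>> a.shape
(3, 3)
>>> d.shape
()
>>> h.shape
(31, 31)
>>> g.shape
()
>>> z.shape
(3, 3)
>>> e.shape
(31, 31)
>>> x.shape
(3, 29)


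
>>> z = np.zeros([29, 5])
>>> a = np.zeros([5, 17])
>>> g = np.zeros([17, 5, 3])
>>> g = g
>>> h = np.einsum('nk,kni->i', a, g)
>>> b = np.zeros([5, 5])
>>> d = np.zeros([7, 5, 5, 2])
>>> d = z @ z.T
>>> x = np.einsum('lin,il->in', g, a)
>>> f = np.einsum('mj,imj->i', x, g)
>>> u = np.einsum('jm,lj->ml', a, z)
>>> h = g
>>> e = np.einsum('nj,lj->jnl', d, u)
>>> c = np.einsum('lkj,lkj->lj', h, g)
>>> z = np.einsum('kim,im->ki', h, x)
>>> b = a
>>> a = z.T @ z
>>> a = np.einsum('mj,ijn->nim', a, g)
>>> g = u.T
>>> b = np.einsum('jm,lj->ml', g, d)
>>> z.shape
(17, 5)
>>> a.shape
(3, 17, 5)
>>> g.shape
(29, 17)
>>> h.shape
(17, 5, 3)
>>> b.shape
(17, 29)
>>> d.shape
(29, 29)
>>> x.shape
(5, 3)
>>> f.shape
(17,)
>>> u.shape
(17, 29)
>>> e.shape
(29, 29, 17)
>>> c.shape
(17, 3)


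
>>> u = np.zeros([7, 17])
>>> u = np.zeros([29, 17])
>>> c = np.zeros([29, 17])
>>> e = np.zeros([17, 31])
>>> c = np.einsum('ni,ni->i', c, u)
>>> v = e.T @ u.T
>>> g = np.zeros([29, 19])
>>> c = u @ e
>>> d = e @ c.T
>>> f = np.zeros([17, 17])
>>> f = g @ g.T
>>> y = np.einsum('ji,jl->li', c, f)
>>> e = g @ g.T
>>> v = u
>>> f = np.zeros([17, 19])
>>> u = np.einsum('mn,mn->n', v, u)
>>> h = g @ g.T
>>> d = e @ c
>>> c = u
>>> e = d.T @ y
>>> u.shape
(17,)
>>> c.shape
(17,)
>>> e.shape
(31, 31)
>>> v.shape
(29, 17)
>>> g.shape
(29, 19)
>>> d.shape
(29, 31)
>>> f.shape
(17, 19)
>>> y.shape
(29, 31)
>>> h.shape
(29, 29)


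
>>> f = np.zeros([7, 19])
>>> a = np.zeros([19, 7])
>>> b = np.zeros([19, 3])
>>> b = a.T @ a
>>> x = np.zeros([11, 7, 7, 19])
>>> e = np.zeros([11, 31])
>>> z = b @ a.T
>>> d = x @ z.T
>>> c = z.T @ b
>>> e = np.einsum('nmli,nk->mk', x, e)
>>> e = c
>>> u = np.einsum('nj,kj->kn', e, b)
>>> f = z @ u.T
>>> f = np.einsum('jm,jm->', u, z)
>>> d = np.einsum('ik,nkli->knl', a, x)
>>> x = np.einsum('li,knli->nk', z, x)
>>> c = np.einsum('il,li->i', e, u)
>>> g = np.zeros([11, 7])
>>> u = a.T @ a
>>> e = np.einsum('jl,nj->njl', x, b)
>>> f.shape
()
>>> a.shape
(19, 7)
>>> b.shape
(7, 7)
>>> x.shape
(7, 11)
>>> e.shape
(7, 7, 11)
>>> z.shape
(7, 19)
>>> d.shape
(7, 11, 7)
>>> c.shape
(19,)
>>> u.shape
(7, 7)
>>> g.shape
(11, 7)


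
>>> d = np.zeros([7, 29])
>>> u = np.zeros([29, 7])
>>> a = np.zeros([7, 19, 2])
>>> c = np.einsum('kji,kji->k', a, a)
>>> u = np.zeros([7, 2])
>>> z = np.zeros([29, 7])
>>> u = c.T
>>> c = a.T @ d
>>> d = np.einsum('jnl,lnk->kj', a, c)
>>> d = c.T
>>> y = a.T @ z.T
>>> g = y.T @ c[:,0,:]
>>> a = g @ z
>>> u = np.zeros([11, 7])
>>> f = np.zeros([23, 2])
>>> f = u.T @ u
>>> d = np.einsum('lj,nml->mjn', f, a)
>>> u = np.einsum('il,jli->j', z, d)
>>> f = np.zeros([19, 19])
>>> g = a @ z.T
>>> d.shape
(19, 7, 29)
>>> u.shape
(19,)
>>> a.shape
(29, 19, 7)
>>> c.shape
(2, 19, 29)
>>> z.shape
(29, 7)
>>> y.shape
(2, 19, 29)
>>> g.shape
(29, 19, 29)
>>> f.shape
(19, 19)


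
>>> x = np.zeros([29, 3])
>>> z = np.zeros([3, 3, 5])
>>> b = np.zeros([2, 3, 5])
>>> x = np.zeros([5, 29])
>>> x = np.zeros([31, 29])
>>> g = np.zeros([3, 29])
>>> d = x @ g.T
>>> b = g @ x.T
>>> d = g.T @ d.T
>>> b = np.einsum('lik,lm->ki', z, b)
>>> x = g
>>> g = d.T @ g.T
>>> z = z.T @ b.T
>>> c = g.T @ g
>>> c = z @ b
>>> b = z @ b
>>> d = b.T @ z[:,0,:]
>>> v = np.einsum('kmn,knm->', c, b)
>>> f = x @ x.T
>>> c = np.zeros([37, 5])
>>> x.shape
(3, 29)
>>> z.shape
(5, 3, 5)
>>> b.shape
(5, 3, 3)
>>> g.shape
(31, 3)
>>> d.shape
(3, 3, 5)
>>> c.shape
(37, 5)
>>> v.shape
()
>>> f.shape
(3, 3)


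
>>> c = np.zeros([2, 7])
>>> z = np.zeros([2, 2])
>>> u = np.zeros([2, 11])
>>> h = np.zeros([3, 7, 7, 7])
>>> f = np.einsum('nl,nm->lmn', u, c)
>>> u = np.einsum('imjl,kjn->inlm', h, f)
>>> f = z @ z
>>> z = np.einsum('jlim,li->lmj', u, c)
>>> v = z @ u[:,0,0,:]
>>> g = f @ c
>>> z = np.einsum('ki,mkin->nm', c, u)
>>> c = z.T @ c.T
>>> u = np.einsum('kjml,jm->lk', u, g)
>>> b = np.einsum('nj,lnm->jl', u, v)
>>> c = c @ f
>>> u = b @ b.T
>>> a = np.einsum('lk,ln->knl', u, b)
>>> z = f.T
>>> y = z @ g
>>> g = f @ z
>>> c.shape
(3, 2)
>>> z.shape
(2, 2)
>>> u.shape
(3, 3)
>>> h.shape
(3, 7, 7, 7)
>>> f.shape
(2, 2)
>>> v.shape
(2, 7, 7)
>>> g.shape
(2, 2)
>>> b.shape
(3, 2)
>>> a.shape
(3, 2, 3)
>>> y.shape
(2, 7)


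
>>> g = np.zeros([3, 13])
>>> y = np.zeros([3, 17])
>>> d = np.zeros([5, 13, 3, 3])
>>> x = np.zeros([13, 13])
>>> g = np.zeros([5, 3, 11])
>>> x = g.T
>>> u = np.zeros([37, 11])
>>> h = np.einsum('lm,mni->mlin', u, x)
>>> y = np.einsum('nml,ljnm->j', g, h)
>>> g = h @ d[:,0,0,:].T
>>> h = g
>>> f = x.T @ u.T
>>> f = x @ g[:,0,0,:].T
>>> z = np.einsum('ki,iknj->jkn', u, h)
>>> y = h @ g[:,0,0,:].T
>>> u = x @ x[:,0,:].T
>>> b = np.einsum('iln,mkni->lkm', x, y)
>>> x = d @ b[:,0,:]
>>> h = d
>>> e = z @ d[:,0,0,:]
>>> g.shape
(11, 37, 5, 5)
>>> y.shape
(11, 37, 5, 11)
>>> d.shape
(5, 13, 3, 3)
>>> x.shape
(5, 13, 3, 11)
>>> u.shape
(11, 3, 11)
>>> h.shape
(5, 13, 3, 3)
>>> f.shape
(11, 3, 11)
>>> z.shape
(5, 37, 5)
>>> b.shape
(3, 37, 11)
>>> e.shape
(5, 37, 3)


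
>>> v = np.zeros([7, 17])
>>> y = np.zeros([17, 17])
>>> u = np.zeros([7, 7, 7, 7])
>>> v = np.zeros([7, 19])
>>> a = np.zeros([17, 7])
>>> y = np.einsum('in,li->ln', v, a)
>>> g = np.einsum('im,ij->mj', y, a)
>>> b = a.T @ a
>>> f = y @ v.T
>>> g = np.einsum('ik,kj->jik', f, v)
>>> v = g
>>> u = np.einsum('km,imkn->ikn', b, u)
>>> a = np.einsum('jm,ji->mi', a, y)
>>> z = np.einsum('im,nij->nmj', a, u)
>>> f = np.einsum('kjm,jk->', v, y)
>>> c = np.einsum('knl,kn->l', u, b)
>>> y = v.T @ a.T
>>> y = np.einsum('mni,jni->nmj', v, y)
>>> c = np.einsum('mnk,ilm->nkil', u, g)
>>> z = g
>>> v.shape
(19, 17, 7)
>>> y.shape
(17, 19, 7)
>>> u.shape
(7, 7, 7)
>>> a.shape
(7, 19)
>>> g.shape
(19, 17, 7)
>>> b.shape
(7, 7)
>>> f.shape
()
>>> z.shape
(19, 17, 7)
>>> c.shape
(7, 7, 19, 17)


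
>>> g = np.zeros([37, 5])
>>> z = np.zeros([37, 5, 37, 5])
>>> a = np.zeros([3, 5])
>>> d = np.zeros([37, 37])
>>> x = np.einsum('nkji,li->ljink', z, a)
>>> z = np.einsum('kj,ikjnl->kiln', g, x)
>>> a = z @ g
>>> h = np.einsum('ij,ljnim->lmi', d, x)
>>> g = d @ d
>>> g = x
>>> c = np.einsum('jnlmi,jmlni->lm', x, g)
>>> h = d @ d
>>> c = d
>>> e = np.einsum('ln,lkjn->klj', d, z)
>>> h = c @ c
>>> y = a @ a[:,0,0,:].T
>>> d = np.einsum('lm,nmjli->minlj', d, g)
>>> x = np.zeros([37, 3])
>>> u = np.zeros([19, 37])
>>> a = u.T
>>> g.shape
(3, 37, 5, 37, 5)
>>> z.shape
(37, 3, 5, 37)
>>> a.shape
(37, 19)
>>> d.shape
(37, 5, 3, 37, 5)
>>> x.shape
(37, 3)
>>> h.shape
(37, 37)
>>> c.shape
(37, 37)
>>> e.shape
(3, 37, 5)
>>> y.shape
(37, 3, 5, 37)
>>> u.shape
(19, 37)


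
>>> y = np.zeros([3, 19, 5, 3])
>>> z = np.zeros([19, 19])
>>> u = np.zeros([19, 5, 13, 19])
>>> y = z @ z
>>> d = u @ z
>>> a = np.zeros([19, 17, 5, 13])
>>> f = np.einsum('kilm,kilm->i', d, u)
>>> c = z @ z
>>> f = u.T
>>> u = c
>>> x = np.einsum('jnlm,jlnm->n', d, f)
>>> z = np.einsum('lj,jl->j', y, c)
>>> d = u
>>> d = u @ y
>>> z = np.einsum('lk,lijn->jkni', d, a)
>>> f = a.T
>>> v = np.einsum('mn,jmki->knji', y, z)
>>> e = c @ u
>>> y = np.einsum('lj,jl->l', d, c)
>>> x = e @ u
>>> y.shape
(19,)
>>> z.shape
(5, 19, 13, 17)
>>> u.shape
(19, 19)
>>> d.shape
(19, 19)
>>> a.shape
(19, 17, 5, 13)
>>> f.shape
(13, 5, 17, 19)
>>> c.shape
(19, 19)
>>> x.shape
(19, 19)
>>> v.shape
(13, 19, 5, 17)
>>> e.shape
(19, 19)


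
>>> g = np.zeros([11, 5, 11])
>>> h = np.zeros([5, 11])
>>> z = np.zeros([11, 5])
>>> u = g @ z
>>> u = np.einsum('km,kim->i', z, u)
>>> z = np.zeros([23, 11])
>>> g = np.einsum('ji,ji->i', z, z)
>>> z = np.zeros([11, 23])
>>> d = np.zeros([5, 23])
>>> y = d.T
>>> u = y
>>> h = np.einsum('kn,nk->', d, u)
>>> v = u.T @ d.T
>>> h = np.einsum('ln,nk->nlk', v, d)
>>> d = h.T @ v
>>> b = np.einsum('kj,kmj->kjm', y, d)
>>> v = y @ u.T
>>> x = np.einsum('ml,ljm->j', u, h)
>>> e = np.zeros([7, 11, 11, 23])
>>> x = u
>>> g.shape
(11,)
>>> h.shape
(5, 5, 23)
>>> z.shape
(11, 23)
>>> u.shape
(23, 5)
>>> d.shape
(23, 5, 5)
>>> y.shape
(23, 5)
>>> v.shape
(23, 23)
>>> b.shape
(23, 5, 5)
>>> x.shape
(23, 5)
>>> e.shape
(7, 11, 11, 23)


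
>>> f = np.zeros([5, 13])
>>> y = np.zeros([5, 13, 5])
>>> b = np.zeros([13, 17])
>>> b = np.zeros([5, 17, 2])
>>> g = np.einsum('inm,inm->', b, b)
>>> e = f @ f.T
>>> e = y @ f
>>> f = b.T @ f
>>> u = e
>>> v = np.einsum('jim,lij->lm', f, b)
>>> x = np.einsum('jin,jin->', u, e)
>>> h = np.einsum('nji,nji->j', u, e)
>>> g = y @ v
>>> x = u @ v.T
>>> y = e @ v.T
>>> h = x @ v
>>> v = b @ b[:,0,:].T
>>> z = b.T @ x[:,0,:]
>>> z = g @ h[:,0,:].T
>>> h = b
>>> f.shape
(2, 17, 13)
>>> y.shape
(5, 13, 5)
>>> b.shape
(5, 17, 2)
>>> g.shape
(5, 13, 13)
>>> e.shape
(5, 13, 13)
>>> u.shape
(5, 13, 13)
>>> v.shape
(5, 17, 5)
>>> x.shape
(5, 13, 5)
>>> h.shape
(5, 17, 2)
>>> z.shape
(5, 13, 5)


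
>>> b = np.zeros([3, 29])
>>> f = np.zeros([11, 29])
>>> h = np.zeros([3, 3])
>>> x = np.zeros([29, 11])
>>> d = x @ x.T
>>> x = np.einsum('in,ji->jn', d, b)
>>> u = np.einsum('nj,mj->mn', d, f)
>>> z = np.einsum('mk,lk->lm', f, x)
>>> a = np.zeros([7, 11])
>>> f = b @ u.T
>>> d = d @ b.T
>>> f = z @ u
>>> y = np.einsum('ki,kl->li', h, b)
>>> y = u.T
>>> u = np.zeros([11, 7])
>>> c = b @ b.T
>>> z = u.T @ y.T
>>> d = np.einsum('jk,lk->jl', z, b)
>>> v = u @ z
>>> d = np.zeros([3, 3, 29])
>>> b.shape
(3, 29)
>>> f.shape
(3, 29)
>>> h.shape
(3, 3)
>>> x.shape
(3, 29)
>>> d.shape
(3, 3, 29)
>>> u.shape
(11, 7)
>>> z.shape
(7, 29)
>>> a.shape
(7, 11)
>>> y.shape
(29, 11)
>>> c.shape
(3, 3)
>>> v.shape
(11, 29)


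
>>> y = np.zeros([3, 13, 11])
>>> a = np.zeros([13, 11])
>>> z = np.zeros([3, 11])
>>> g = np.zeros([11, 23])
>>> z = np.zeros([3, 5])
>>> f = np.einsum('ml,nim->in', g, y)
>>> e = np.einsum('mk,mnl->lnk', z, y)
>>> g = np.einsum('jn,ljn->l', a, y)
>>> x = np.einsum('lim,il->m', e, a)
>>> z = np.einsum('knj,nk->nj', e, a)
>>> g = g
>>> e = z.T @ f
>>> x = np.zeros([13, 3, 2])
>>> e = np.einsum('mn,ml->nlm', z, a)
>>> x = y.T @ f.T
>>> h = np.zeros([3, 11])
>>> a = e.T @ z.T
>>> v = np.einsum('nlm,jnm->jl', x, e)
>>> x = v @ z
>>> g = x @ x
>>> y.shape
(3, 13, 11)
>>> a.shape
(13, 11, 13)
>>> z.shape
(13, 5)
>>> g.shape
(5, 5)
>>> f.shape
(13, 3)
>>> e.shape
(5, 11, 13)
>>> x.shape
(5, 5)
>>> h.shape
(3, 11)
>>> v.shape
(5, 13)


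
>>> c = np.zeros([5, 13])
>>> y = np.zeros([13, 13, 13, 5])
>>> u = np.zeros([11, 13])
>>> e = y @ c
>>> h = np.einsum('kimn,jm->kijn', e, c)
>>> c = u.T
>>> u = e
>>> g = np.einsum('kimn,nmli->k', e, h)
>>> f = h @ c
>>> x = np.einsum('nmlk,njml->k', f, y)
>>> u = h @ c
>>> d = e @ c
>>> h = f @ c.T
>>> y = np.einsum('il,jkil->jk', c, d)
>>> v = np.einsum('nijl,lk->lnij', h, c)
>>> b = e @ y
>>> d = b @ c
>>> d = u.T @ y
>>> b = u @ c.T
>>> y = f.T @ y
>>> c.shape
(13, 11)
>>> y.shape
(11, 5, 13, 13)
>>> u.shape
(13, 13, 5, 11)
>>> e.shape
(13, 13, 13, 13)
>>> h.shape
(13, 13, 5, 13)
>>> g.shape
(13,)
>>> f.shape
(13, 13, 5, 11)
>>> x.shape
(11,)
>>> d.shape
(11, 5, 13, 13)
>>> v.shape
(13, 13, 13, 5)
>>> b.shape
(13, 13, 5, 13)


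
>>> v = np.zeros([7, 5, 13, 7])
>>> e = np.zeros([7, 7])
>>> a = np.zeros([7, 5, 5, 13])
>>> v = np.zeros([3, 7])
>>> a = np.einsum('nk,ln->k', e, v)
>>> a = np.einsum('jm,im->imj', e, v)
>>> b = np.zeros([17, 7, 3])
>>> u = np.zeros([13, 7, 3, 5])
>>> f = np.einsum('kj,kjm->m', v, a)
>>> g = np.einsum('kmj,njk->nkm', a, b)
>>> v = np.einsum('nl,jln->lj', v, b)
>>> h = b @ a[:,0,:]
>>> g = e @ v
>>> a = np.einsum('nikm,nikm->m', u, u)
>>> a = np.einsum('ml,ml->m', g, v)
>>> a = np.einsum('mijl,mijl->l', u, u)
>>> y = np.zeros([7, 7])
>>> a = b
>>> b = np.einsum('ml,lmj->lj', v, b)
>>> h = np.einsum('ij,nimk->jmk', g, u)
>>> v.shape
(7, 17)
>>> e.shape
(7, 7)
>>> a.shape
(17, 7, 3)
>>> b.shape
(17, 3)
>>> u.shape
(13, 7, 3, 5)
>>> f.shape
(7,)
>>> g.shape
(7, 17)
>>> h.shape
(17, 3, 5)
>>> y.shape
(7, 7)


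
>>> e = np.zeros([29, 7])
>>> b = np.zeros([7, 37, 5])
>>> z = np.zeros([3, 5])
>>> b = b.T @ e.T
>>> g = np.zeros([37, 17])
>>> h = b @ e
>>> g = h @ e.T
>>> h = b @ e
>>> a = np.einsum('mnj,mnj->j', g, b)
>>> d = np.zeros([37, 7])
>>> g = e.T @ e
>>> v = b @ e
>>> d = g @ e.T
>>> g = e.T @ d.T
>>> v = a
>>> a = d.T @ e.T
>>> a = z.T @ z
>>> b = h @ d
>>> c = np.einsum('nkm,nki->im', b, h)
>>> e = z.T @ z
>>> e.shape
(5, 5)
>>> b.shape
(5, 37, 29)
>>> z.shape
(3, 5)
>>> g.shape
(7, 7)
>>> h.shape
(5, 37, 7)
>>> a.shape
(5, 5)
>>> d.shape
(7, 29)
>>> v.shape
(29,)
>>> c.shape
(7, 29)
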